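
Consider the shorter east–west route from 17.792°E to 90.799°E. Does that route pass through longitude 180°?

Signed shortest Δλ = ((90.799 − 17.792 + 180) mod 360) − 180 = 73.007°.
Going east by 73.007° from +17.792° reaches +90.799° without touching 180°.

No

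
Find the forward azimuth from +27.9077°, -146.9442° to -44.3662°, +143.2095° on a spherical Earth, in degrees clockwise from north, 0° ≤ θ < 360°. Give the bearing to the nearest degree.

Δλ = 143.2095 − -146.9442 = 290.1537°; wrapped into (−180°, 180°]: -69.8463°.
θ = atan2( sin Δλ · cos φ₂ , cos φ₁ · sin φ₂ − sin φ₁ · cos φ₂ · cos Δλ )
  = atan2(-0.67111, -0.73321) = -137.532° → normalised to [0°, 360°): 222.468°.

222°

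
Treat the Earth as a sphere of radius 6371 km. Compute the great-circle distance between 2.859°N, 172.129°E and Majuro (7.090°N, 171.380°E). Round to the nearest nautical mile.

258 nmi

Δλ = 171.380 − 172.129 = -0.749°.
Δφ = 7.090 − 2.859 = 4.231°.
a = sin²(Δφ/2) + cos φ₁ · cos φ₂ · sin²(Δλ/2) = 0.001405.
c = 2·atan2(√a, √(1−a)) = 0.07498 rad → d = 6371·c ≈ 477.72 km ≈ 257.95 nmi.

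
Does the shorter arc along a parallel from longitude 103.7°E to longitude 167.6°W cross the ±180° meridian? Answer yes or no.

Yes

Naïve |-167.6 − 103.7| = 271.3° > 180°, so the shorter arc goes the other way round — across 180°.
Signed shortest Δλ = ((-167.6 − 103.7 + 180) mod 360) − 180 = 88.7°.
Going east by 88.7° from +103.7° passes through 180° before reaching -167.6°.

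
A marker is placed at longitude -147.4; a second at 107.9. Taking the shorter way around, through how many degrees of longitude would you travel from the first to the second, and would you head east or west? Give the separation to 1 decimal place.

Raw difference: 107.9 − -147.4 = 255.3°.
Normalise into (−180°, 180°]: 255.3° − 360° = -104.7°.
Negative ⇒ the second point lies to the west; separation 104.7°.

104.7° west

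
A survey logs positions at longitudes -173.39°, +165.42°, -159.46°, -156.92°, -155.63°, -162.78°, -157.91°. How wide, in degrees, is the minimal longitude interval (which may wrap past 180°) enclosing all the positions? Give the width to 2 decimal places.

38.95°

Sort the longitudes: -173.39°, -162.78°, -159.46°, -157.91°, -156.92°, -155.63°, +165.42°.
Eastward gaps between consecutive values (wrapping around): 10.61°, 3.32°, 1.55°, 0.99°, 1.29°, 321.05°, 21.19°.
Largest gap = 321.05° ⇒ minimal covering band is its complement: 360° − 321.05° = 38.95°.
Band runs from +165.42° eastward to -155.63°, crossing the antimeridian.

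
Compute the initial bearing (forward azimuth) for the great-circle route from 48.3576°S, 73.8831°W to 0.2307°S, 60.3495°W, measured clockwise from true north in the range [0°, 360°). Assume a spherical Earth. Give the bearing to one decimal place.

Δλ = -60.3495 − -73.8831 = 13.5336°.
θ = atan2( sin Δλ · cos φ₂ , cos φ₁ · sin φ₂ − sin φ₁ · cos φ₂ · cos Δλ )
  = atan2(0.23401, 0.72387) = 17.915° → normalised to [0°, 360°): 17.915°.

17.9°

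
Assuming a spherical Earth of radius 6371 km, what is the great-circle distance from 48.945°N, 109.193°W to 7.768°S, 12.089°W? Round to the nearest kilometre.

Δλ = -12.089 − -109.193 = 97.104°.
Δφ = -7.768 − 48.945 = -56.713°.
a = sin²(Δφ/2) + cos φ₁ · cos φ₂ · sin²(Δλ/2) = 0.591201.
c = 2·atan2(√a, √(1−a)) = 1.75423 rad → d = 6371·c ≈ 11176.17 km.

11176 km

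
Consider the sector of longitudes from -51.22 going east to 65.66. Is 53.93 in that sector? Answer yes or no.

Yes

Band width going east from -51.22° to +65.66°: ((65.66 − -51.22) mod 360) = 116.88°.
Offset of +53.93° east of the west edge: ((53.93 − -51.22) mod 360) = 105.15°.
105.15° ≤ 116.88° ⇒ inside.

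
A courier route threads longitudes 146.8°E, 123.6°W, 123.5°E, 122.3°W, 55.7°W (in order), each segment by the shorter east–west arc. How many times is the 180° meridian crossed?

3

Leg 1: +146.8° → -123.6°, shortest Δλ = 89.6° (east) — crosses 180°.
Leg 2: -123.6° → +123.5°, shortest Δλ = -112.9° (west) — crosses 180°.
Leg 3: +123.5° → -122.3°, shortest Δλ = 114.2° (east) — crosses 180°.
Leg 4: -122.3° → -55.7°, shortest Δλ = 66.6° (east) — does not cross 180°.
Total crossings: 3.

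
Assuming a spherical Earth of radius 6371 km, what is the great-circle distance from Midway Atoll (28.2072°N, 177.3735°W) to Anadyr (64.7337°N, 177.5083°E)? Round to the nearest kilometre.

Δλ = 177.5083 − -177.3735 = 354.8818°; wrapped into (−180°, 180°]: -5.1182°.
Δφ = 64.7337 − 28.2072 = 36.5265°.
a = sin²(Δφ/2) + cos φ₁ · cos φ₂ · sin²(Δλ/2) = 0.098959.
c = 2·atan2(√a, √(1−a)) = 0.64002 rad → d = 6371·c ≈ 4077.59 km.

4078 km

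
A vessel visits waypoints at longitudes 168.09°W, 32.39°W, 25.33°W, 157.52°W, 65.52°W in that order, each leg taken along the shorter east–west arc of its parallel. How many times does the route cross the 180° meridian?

0

Leg 1: -168.09° → -32.39°, shortest Δλ = 135.7° (east) — does not cross 180°.
Leg 2: -32.39° → -25.33°, shortest Δλ = 7.06° (east) — does not cross 180°.
Leg 3: -25.33° → -157.52°, shortest Δλ = -132.19° (west) — does not cross 180°.
Leg 4: -157.52° → -65.52°, shortest Δλ = 92.0° (east) — does not cross 180°.
Total crossings: 0.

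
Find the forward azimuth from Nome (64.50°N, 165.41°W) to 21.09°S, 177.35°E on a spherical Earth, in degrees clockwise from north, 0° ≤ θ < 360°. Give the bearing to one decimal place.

196.1°

Δλ = 177.35 − -165.41 = 342.76°; wrapped into (−180°, 180°]: -17.24°.
θ = atan2( sin Δλ · cos φ₂ , cos φ₁ · sin φ₂ − sin φ₁ · cos φ₂ · cos Δλ )
  = atan2(-0.27652, -0.95920) = -163.919° → normalised to [0°, 360°): 196.081°.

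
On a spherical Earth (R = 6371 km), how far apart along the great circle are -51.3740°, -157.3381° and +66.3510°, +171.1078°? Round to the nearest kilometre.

13360 km

Δλ = 171.1078 − -157.3381 = 328.4459°; wrapped into (−180°, 180°]: -31.5541°.
Δφ = 66.3510 − -51.3740 = 117.7250°.
a = sin²(Δφ/2) + cos φ₁ · cos φ₂ · sin²(Δλ/2) = 0.751125.
c = 2·atan2(√a, √(1−a)) = 2.09700 rad → d = 6371·c ≈ 13359.96 km.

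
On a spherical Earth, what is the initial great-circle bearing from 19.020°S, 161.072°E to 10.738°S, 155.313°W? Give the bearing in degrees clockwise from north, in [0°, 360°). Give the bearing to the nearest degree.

85°

Δλ = -155.313 − 161.072 = -316.385°; wrapped into (−180°, 180°]: 43.615°.
θ = atan2( sin Δλ · cos φ₂ , cos φ₁ · sin φ₂ − sin φ₁ · cos φ₂ · cos Δλ )
  = atan2(0.67773, 0.05567) = 85.304° → normalised to [0°, 360°): 85.304°.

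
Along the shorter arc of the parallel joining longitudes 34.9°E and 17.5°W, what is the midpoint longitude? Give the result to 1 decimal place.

Signed shortest Δλ from +34.9° to -17.5° is -52.4°.
Midpoint longitude = +34.9° + (-52.4°)/2 = +34.9° − 26.2° = +8.7°.

8.7°E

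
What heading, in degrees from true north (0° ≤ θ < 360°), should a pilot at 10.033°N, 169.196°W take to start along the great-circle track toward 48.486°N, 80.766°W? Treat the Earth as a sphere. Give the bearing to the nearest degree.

42°

Δλ = -80.766 − -169.196 = 88.430°.
θ = atan2( sin Δλ · cos φ₂ , cos φ₁ · sin φ₂ − sin φ₁ · cos φ₂ · cos Δλ )
  = atan2(0.66255, 0.73418) = 42.064° → normalised to [0°, 360°): 42.064°.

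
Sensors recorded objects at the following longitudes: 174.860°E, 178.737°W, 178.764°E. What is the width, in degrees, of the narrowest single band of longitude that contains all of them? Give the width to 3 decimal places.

6.403°

Sort the longitudes: -178.737°, +174.860°, +178.764°.
Eastward gaps between consecutive values (wrapping around): 353.597°, 3.904°, 2.499°.
Largest gap = 353.597° ⇒ minimal covering band is its complement: 360° − 353.597° = 6.403°.
Band runs from +174.860° eastward to -178.737°, crossing the antimeridian.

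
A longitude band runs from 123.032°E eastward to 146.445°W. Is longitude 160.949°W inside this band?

Yes

Band width going east from +123.032° to -146.445°: ((-146.445 − 123.032) mod 360) = 90.523°.
Offset of -160.949° east of the west edge: ((-160.949 − 123.032) mod 360) = 76.019°.
76.019° ≤ 90.523° ⇒ inside.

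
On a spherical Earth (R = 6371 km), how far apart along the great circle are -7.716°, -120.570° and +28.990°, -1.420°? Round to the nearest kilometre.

13250 km

Δλ = -1.420 − -120.570 = 119.150°.
Δφ = 28.990 − -7.716 = 36.706°.
a = sin²(Δφ/2) + cos φ₁ · cos φ₂ · sin²(Δλ/2) = 0.743640.
c = 2·atan2(√a, √(1−a)) = 2.07977 rad → d = 6371·c ≈ 13250.21 km.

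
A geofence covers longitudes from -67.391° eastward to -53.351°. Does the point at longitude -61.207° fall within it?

Yes

Band width going east from -67.391° to -53.351°: ((-53.351 − -67.391) mod 360) = 14.040°.
Offset of -61.207° east of the west edge: ((-61.207 − -67.391) mod 360) = 6.184°.
6.184° ≤ 14.040° ⇒ inside.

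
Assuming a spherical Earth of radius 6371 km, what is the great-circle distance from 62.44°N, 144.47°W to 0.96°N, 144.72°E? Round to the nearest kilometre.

8939 km

Δλ = 144.72 − -144.47 = 289.19°; wrapped into (−180°, 180°]: -70.81°.
Δφ = 0.96 − 62.44 = -61.48°.
a = sin²(Δφ/2) + cos φ₁ · cos φ₂ · sin²(Δλ/2) = 0.416543.
c = 2·atan2(√a, √(1−a)) = 1.40310 rad → d = 6371·c ≈ 8939.13 km.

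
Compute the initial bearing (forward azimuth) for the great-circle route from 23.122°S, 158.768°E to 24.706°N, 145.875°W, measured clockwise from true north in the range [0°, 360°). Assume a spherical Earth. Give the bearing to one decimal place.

51.8°

Δλ = -145.875 − 158.768 = -304.643°; wrapped into (−180°, 180°]: 55.357°.
θ = atan2( sin Δλ · cos φ₂ , cos φ₁ · sin φ₂ − sin φ₁ · cos φ₂ · cos Δλ )
  = atan2(0.74740, 0.58718) = 51.846° → normalised to [0°, 360°): 51.846°.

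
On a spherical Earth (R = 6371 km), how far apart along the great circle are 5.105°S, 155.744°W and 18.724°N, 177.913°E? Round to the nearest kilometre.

3918 km

Δλ = 177.913 − -155.744 = 333.657°; wrapped into (−180°, 180°]: -26.343°.
Δφ = 18.724 − -5.105 = 23.829°.
a = sin²(Δφ/2) + cos φ₁ · cos φ₂ · sin²(Δλ/2) = 0.091602.
c = 2·atan2(√a, √(1−a)) = 0.61496 rad → d = 6371·c ≈ 3917.93 km.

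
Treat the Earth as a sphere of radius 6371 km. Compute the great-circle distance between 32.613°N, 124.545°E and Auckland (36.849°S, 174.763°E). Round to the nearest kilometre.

Δλ = 174.763 − 124.545 = 50.218°.
Δφ = -36.849 − 32.613 = -69.462°.
a = sin²(Δφ/2) + cos φ₁ · cos φ₂ · sin²(Δλ/2) = 0.445959.
c = 2·atan2(√a, √(1−a)) = 1.46250 rad → d = 6371·c ≈ 9317.60 km.

9318 km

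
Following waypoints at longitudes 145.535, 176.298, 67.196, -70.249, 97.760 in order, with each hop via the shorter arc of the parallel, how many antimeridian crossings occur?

Leg 1: +145.535° → +176.298°, shortest Δλ = 30.763° (east) — does not cross 180°.
Leg 2: +176.298° → +67.196°, shortest Δλ = -109.102° (west) — does not cross 180°.
Leg 3: +67.196° → -70.249°, shortest Δλ = -137.445° (west) — does not cross 180°.
Leg 4: -70.249° → +97.760°, shortest Δλ = 168.009° (east) — does not cross 180°.
Total crossings: 0.

0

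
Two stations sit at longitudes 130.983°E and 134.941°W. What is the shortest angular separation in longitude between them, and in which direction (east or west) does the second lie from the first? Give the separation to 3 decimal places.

94.076° east

Raw difference: -134.941 − 130.983 = -265.924°.
Normalise into (−180°, 180°]: -265.924° + 360° = 94.076°.
Positive ⇒ the second point lies to the east; separation 94.076°.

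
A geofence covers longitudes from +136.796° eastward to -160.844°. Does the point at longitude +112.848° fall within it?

No

Band width going east from +136.796° to -160.844°: ((-160.844 − 136.796) mod 360) = 62.360°.
Offset of +112.848° east of the west edge: ((112.848 − 136.796) mod 360) = 336.052°.
336.052° > 62.360° ⇒ outside.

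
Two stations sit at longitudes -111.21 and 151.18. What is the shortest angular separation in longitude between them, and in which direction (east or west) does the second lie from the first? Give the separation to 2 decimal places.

Raw difference: 151.18 − -111.21 = 262.39°.
Normalise into (−180°, 180°]: 262.39° − 360° = -97.61°.
Negative ⇒ the second point lies to the west; separation 97.61°.

97.61° west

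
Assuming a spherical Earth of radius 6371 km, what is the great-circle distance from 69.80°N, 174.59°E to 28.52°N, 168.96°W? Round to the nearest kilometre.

Δλ = -168.96 − 174.59 = -343.55°; wrapped into (−180°, 180°]: 16.45°.
Δφ = 28.52 − 69.80 = -41.28°.
a = sin²(Δφ/2) + cos φ₁ · cos φ₂ · sin²(Δλ/2) = 0.130462.
c = 2·atan2(√a, √(1−a)) = 0.73910 rad → d = 6371·c ≈ 4708.80 km.

4709 km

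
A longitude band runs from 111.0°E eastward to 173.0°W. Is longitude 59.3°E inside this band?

Band width going east from +111.0° to -173.0°: ((-173.0 − 111.0) mod 360) = 76.0°.
Offset of +59.3° east of the west edge: ((59.3 − 111.0) mod 360) = 308.3°.
308.3° > 76.0° ⇒ outside.

No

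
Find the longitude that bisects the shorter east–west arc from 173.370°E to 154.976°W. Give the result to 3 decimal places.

Signed shortest Δλ from +173.370° to -154.976° is +31.654°.
Midpoint longitude = +173.370° + (+31.654°)/2 = +173.370° + 15.827° = +189.197°.
Normalise into (−180°, 180°]: -170.803°.
(The naïve average (+173.370 + -154.976)/2 = 9.197° is on the wrong side of the globe.)

170.803°W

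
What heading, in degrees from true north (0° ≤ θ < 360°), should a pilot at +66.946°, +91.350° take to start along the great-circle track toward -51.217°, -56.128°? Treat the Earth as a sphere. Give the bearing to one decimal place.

298.2°

Δλ = -56.128 − 91.350 = -147.478°.
θ = atan2( sin Δλ · cos φ₂ , cos φ₁ · sin φ₂ − sin φ₁ · cos φ₂ · cos Δλ )
  = atan2(-0.33675, 0.18071) = -61.781° → normalised to [0°, 360°): 298.219°.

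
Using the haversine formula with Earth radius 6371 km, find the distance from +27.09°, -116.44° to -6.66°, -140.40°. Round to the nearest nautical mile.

2459 nmi

Δλ = -140.40 − -116.44 = -23.96°.
Δφ = -6.66 − 27.09 = -33.75°.
a = sin²(Δφ/2) + cos φ₁ · cos φ₂ · sin²(Δλ/2) = 0.122365.
c = 2·atan2(√a, √(1−a)) = 0.71473 rad → d = 6371·c ≈ 4553.55 km ≈ 2458.72 nmi.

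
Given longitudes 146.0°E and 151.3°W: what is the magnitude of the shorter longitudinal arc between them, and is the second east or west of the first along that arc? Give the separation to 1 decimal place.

Raw difference: -151.3 − 146.0 = -297.3°.
Normalise into (−180°, 180°]: -297.3° + 360° = 62.7°.
Positive ⇒ the second point lies to the east; separation 62.7°.

62.7° east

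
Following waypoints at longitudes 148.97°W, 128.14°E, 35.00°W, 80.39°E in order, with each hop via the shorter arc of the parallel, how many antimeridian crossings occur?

1

Leg 1: -148.97° → +128.14°, shortest Δλ = -82.89° (west) — crosses 180°.
Leg 2: +128.14° → -35.00°, shortest Δλ = -163.14° (west) — does not cross 180°.
Leg 3: -35.00° → +80.39°, shortest Δλ = 115.39° (east) — does not cross 180°.
Total crossings: 1.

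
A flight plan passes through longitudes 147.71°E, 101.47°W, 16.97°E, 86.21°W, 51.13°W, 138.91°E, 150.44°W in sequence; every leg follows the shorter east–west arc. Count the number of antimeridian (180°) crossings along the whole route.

3

Leg 1: +147.71° → -101.47°, shortest Δλ = 110.82° (east) — crosses 180°.
Leg 2: -101.47° → +16.97°, shortest Δλ = 118.44° (east) — does not cross 180°.
Leg 3: +16.97° → -86.21°, shortest Δλ = -103.18° (west) — does not cross 180°.
Leg 4: -86.21° → -51.13°, shortest Δλ = 35.08° (east) — does not cross 180°.
Leg 5: -51.13° → +138.91°, shortest Δλ = -169.96° (west) — crosses 180°.
Leg 6: +138.91° → -150.44°, shortest Δλ = 70.65° (east) — crosses 180°.
Total crossings: 3.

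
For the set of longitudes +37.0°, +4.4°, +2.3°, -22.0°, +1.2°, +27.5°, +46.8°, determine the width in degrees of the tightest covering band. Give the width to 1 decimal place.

68.8°

Sort the longitudes: -22.0°, +1.2°, +2.3°, +4.4°, +27.5°, +37.0°, +46.8°.
Eastward gaps between consecutive values (wrapping around): 23.2°, 1.1°, 2.1°, 23.1°, 9.5°, 9.8°, 291.2°.
Largest gap = 291.2° ⇒ minimal covering band is its complement: 360° − 291.2° = 68.8°.
Band runs from -22.0° eastward to +46.8°.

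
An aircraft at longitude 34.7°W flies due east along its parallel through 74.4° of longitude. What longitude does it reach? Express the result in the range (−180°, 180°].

Start at -34.7°; shift +74.4° → +39.7°.
+39.7° already lies in (−180°, 180°].

39.7°E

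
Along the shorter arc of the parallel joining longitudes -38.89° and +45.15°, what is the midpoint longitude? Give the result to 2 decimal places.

+3.13°

Signed shortest Δλ from -38.89° to +45.15° is +84.04°.
Midpoint longitude = -38.89° + (+84.04°)/2 = -38.89° + 42.02° = +3.13°.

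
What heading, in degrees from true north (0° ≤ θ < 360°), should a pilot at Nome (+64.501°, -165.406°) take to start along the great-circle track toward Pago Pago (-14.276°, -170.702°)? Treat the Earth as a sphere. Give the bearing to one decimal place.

185.2°

Δλ = -170.702 − -165.406 = -5.296°.
θ = atan2( sin Δλ · cos φ₂ , cos φ₁ · sin φ₂ − sin φ₁ · cos φ₂ · cos Δλ )
  = atan2(-0.08945, -0.97714) = -174.770° → normalised to [0°, 360°): 185.230°.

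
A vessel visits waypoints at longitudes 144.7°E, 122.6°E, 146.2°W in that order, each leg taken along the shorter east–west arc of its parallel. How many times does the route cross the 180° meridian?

Leg 1: +144.7° → +122.6°, shortest Δλ = -22.1° (west) — does not cross 180°.
Leg 2: +122.6° → -146.2°, shortest Δλ = 91.2° (east) — crosses 180°.
Total crossings: 1.

1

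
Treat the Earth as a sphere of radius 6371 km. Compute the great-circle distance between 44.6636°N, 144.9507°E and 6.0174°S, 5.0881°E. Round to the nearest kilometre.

Δλ = 5.0881 − 144.9507 = -139.8626°.
Δφ = -6.0174 − 44.6636 = -50.6810°.
a = sin²(Δφ/2) + cos φ₁ · cos φ₂ · sin²(Δλ/2) = 0.807221.
c = 2·atan2(√a, √(1−a)) = 2.23248 rad → d = 6371·c ≈ 14223.10 km.

14223 km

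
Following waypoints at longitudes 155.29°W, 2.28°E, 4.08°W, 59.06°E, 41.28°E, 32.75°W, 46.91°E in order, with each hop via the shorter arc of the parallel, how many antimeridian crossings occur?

Leg 1: -155.29° → +2.28°, shortest Δλ = 157.57° (east) — does not cross 180°.
Leg 2: +2.28° → -4.08°, shortest Δλ = -6.36° (west) — does not cross 180°.
Leg 3: -4.08° → +59.06°, shortest Δλ = 63.14° (east) — does not cross 180°.
Leg 4: +59.06° → +41.28°, shortest Δλ = -17.78° (west) — does not cross 180°.
Leg 5: +41.28° → -32.75°, shortest Δλ = -74.03° (west) — does not cross 180°.
Leg 6: -32.75° → +46.91°, shortest Δλ = 79.66° (east) — does not cross 180°.
Total crossings: 0.

0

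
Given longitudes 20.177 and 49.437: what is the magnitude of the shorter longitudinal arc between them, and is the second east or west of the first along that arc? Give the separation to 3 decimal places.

29.260° east

Raw difference: 49.437 − 20.177 = 29.26°.
Normalise into (−180°, 180°]: 29.26° stays 29.26°.
Positive ⇒ the second point lies to the east; separation 29.260°.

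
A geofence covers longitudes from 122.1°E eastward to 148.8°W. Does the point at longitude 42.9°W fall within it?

No

Band width going east from +122.1° to -148.8°: ((-148.8 − 122.1) mod 360) = 89.1°.
Offset of -42.9° east of the west edge: ((-42.9 − 122.1) mod 360) = 195.0°.
195.0° > 89.1° ⇒ outside.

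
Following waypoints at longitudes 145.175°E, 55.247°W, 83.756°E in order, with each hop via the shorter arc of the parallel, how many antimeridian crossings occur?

Leg 1: +145.175° → -55.247°, shortest Δλ = 159.578° (east) — crosses 180°.
Leg 2: -55.247° → +83.756°, shortest Δλ = 139.003° (east) — does not cross 180°.
Total crossings: 1.

1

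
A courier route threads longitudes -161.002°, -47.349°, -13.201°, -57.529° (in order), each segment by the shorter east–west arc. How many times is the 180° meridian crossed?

0

Leg 1: -161.002° → -47.349°, shortest Δλ = 113.653° (east) — does not cross 180°.
Leg 2: -47.349° → -13.201°, shortest Δλ = 34.148° (east) — does not cross 180°.
Leg 3: -13.201° → -57.529°, shortest Δλ = -44.328° (west) — does not cross 180°.
Total crossings: 0.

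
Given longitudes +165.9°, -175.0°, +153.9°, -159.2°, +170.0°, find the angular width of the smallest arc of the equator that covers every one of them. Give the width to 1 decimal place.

Sort the longitudes: -175.0°, -159.2°, +153.9°, +165.9°, +170.0°.
Eastward gaps between consecutive values (wrapping around): 15.8°, 313.1°, 12.0°, 4.1°, 15.0°.
Largest gap = 313.1° ⇒ minimal covering band is its complement: 360° − 313.1° = 46.9°.
Band runs from +153.9° eastward to -159.2°, crossing the antimeridian.

46.9°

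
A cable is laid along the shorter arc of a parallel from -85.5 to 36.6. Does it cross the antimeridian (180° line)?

Signed shortest Δλ = ((36.6 − -85.5 + 180) mod 360) − 180 = 122.1°.
Going east by 122.1° from -85.5° reaches +36.6° without touching 180°.

No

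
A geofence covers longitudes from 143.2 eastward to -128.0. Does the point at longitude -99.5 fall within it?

Band width going east from +143.2° to -128.0°: ((-128.0 − 143.2) mod 360) = 88.8°.
Offset of -99.5° east of the west edge: ((-99.5 − 143.2) mod 360) = 117.3°.
117.3° > 88.8° ⇒ outside.

No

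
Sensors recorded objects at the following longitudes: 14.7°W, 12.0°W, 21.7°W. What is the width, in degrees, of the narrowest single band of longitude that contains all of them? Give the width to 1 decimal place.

9.7°

Sort the longitudes: -21.7°, -14.7°, -12.0°.
Eastward gaps between consecutive values (wrapping around): 7.0°, 2.7°, 350.3°.
Largest gap = 350.3° ⇒ minimal covering band is its complement: 360° − 350.3° = 9.7°.
Band runs from -21.7° eastward to -12.0°.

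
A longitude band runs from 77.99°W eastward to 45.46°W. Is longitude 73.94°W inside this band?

Band width going east from -77.99° to -45.46°: ((-45.46 − -77.99) mod 360) = 32.53°.
Offset of -73.94° east of the west edge: ((-73.94 − -77.99) mod 360) = 4.05°.
4.05° ≤ 32.53° ⇒ inside.

Yes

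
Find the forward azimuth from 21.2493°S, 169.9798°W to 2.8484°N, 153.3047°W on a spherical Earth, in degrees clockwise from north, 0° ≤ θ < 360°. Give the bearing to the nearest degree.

Δλ = -153.3047 − -169.9798 = 16.6751°.
θ = atan2( sin Δλ · cos φ₂ , cos φ₁ · sin φ₂ − sin φ₁ · cos φ₂ · cos Δλ )
  = atan2(0.28659, 0.39307) = 36.096° → normalised to [0°, 360°): 36.096°.

36°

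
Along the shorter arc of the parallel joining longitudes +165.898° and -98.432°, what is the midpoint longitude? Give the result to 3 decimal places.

-146.267°

Signed shortest Δλ from +165.898° to -98.432° is +95.670°.
Midpoint longitude = +165.898° + (+95.670°)/2 = +165.898° + 47.835° = +213.733°.
Normalise into (−180°, 180°]: -146.267°.
(The naïve average (+165.898 + -98.432)/2 = 33.733° is on the wrong side of the globe.)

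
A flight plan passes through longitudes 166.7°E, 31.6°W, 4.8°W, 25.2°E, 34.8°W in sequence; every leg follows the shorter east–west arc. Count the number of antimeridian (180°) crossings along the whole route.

1

Leg 1: +166.7° → -31.6°, shortest Δλ = 161.7° (east) — crosses 180°.
Leg 2: -31.6° → -4.8°, shortest Δλ = 26.8° (east) — does not cross 180°.
Leg 3: -4.8° → +25.2°, shortest Δλ = 30.0° (east) — does not cross 180°.
Leg 4: +25.2° → -34.8°, shortest Δλ = -60.0° (west) — does not cross 180°.
Total crossings: 1.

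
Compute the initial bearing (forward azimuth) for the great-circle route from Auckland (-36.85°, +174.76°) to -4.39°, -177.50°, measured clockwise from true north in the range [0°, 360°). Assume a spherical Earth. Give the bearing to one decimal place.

Δλ = -177.50 − 174.76 = -352.26°; wrapped into (−180°, 180°]: 7.74°.
θ = atan2( sin Δλ · cos φ₂ , cos φ₁ · sin φ₂ − sin φ₁ · cos φ₂ · cos Δλ )
  = atan2(0.13428, 0.53126) = 14.185° → normalised to [0°, 360°): 14.185°.

14.2°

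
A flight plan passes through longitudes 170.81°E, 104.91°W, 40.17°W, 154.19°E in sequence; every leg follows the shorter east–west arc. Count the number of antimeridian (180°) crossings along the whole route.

Leg 1: +170.81° → -104.91°, shortest Δλ = 84.28° (east) — crosses 180°.
Leg 2: -104.91° → -40.17°, shortest Δλ = 64.74° (east) — does not cross 180°.
Leg 3: -40.17° → +154.19°, shortest Δλ = -165.64° (west) — crosses 180°.
Total crossings: 2.

2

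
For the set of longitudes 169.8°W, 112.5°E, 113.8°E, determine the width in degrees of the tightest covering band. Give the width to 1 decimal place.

77.7°

Sort the longitudes: -169.8°, +112.5°, +113.8°.
Eastward gaps between consecutive values (wrapping around): 282.3°, 1.3°, 76.4°.
Largest gap = 282.3° ⇒ minimal covering band is its complement: 360° − 282.3° = 77.7°.
Band runs from +112.5° eastward to -169.8°, crossing the antimeridian.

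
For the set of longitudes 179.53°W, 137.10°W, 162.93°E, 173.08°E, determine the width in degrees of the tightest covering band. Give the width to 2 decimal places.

59.97°

Sort the longitudes: -179.53°, -137.10°, +162.93°, +173.08°.
Eastward gaps between consecutive values (wrapping around): 42.43°, 300.03°, 10.15°, 7.39°.
Largest gap = 300.03° ⇒ minimal covering band is its complement: 360° − 300.03° = 59.97°.
Band runs from +162.93° eastward to -137.10°, crossing the antimeridian.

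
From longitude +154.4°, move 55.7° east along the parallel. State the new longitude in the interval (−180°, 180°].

Start at +154.4°; shift +55.7° → +210.1°.
+210.1° lies outside (−180°, 180°]; subtract 360° → -149.9°.

-149.9°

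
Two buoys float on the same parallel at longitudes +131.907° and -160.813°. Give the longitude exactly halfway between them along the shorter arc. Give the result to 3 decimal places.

Signed shortest Δλ from +131.907° to -160.813° is +67.280°.
Midpoint longitude = +131.907° + (+67.280°)/2 = +131.907° + 33.640° = +165.547°.
(The naïve average (+131.907 + -160.813)/2 = -14.453° is on the wrong side of the globe.)

+165.547°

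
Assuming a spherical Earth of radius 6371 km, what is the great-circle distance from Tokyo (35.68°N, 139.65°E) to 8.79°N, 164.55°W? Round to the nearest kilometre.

6371 km

Δλ = -164.55 − 139.65 = -304.20°; wrapped into (−180°, 180°]: 55.80°.
Δφ = 8.79 − 35.68 = -26.89°.
a = sin²(Δφ/2) + cos φ₁ · cos φ₂ · sin²(Δλ/2) = 0.229830.
c = 2·atan2(√a, √(1−a)) = 0.99995 rad → d = 6371·c ≈ 6370.71 km.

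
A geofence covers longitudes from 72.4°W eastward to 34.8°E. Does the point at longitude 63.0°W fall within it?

Yes

Band width going east from -72.4° to +34.8°: ((34.8 − -72.4) mod 360) = 107.2°.
Offset of -63.0° east of the west edge: ((-63.0 − -72.4) mod 360) = 9.4°.
9.4° ≤ 107.2° ⇒ inside.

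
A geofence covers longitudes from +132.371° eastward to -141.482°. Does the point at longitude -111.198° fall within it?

No

Band width going east from +132.371° to -141.482°: ((-141.482 − 132.371) mod 360) = 86.147°.
Offset of -111.198° east of the west edge: ((-111.198 − 132.371) mod 360) = 116.431°.
116.431° > 86.147° ⇒ outside.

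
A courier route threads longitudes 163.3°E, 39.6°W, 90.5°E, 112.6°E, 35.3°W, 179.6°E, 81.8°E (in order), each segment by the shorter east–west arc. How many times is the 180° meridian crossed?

2

Leg 1: +163.3° → -39.6°, shortest Δλ = 157.1° (east) — crosses 180°.
Leg 2: -39.6° → +90.5°, shortest Δλ = 130.1° (east) — does not cross 180°.
Leg 3: +90.5° → +112.6°, shortest Δλ = 22.1° (east) — does not cross 180°.
Leg 4: +112.6° → -35.3°, shortest Δλ = -147.9° (west) — does not cross 180°.
Leg 5: -35.3° → +179.6°, shortest Δλ = -145.1° (west) — crosses 180°.
Leg 6: +179.6° → +81.8°, shortest Δλ = -97.8° (west) — does not cross 180°.
Total crossings: 2.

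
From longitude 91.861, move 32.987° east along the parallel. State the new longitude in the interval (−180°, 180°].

+124.848°

Start at +91.861°; shift +32.987° → +124.848°.
+124.848° already lies in (−180°, 180°].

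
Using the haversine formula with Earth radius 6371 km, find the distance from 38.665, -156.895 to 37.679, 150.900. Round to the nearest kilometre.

4502 km

Δλ = 150.900 − -156.895 = 307.795°; wrapped into (−180°, 180°]: -52.205°.
Δφ = 37.679 − 38.665 = -0.986°.
a = sin²(Δφ/2) + cos φ₁ · cos φ₂ · sin²(Δλ/2) = 0.119702.
c = 2·atan2(√a, √(1−a)) = 0.70656 rad → d = 6371·c ≈ 4501.52 km.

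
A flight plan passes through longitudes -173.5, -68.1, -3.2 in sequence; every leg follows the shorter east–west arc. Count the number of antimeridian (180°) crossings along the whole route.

0

Leg 1: -173.5° → -68.1°, shortest Δλ = 105.4° (east) — does not cross 180°.
Leg 2: -68.1° → -3.2°, shortest Δλ = 64.9° (east) — does not cross 180°.
Total crossings: 0.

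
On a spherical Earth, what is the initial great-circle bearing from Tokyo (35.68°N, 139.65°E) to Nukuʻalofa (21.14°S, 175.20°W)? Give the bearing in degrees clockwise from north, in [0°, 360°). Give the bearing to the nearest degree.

136°

Δλ = -175.20 − 139.65 = -314.85°; wrapped into (−180°, 180°]: 45.15°.
θ = atan2( sin Δλ · cos φ₂ , cos φ₁ · sin φ₂ − sin φ₁ · cos φ₂ · cos Δλ )
  = atan2(0.66124, -0.67661) = 135.658° → normalised to [0°, 360°): 135.658°.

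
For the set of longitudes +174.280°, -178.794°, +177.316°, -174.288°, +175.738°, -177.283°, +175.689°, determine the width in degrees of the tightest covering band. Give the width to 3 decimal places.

11.432°

Sort the longitudes: -178.794°, -177.283°, -174.288°, +174.280°, +175.689°, +175.738°, +177.316°.
Eastward gaps between consecutive values (wrapping around): 1.511°, 2.995°, 348.568°, 1.409°, 0.049°, 1.578°, 3.890°.
Largest gap = 348.568° ⇒ minimal covering band is its complement: 360° − 348.568° = 11.432°.
Band runs from +174.280° eastward to -174.288°, crossing the antimeridian.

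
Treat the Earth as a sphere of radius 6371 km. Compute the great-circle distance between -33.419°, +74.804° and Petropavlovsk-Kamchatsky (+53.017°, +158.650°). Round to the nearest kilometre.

12533 km

Δλ = 158.650 − 74.804 = 83.846°.
Δφ = 53.017 − -33.419 = 86.436°.
a = sin²(Δφ/2) + cos φ₁ · cos φ₂ · sin²(Δλ/2) = 0.693063.
c = 2·atan2(√a, √(1−a)) = 1.96722 rad → d = 6371·c ≈ 12533.18 km.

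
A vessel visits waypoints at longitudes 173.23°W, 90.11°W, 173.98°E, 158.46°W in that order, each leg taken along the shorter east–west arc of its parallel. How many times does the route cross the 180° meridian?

2

Leg 1: -173.23° → -90.11°, shortest Δλ = 83.12° (east) — does not cross 180°.
Leg 2: -90.11° → +173.98°, shortest Δλ = -95.91° (west) — crosses 180°.
Leg 3: +173.98° → -158.46°, shortest Δλ = 27.56° (east) — crosses 180°.
Total crossings: 2.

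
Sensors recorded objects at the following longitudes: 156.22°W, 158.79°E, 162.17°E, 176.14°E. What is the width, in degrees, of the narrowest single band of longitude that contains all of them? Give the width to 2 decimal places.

Sort the longitudes: -156.22°, +158.79°, +162.17°, +176.14°.
Eastward gaps between consecutive values (wrapping around): 315.01°, 3.38°, 13.97°, 27.64°.
Largest gap = 315.01° ⇒ minimal covering band is its complement: 360° − 315.01° = 44.99°.
Band runs from +158.79° eastward to -156.22°, crossing the antimeridian.

44.99°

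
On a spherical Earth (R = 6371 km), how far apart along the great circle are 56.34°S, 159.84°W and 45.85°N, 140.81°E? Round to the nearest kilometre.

12632 km

Δλ = 140.81 − -159.84 = 300.65°; wrapped into (−180°, 180°]: -59.35°.
Δφ = 45.85 − -56.34 = 102.19°.
a = sin²(Δφ/2) + cos φ₁ · cos φ₂ · sin²(Δλ/2) = 0.700203.
c = 2·atan2(√a, √(1−a)) = 1.98276 rad → d = 6371·c ≈ 12632.15 km.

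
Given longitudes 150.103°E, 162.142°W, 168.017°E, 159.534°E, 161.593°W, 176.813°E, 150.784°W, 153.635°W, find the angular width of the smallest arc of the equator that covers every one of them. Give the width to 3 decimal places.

Sort the longitudes: -162.142°, -161.593°, -153.635°, -150.784°, +150.103°, +159.534°, +168.017°, +176.813°.
Eastward gaps between consecutive values (wrapping around): 0.549°, 7.958°, 2.851°, 300.887°, 9.431°, 8.483°, 8.796°, 21.045°.
Largest gap = 300.887° ⇒ minimal covering band is its complement: 360° − 300.887° = 59.113°.
Band runs from +150.103° eastward to -150.784°, crossing the antimeridian.

59.113°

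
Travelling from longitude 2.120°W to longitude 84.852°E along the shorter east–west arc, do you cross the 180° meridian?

Signed shortest Δλ = ((84.852 − -2.120 + 180) mod 360) − 180 = 86.972°.
Going east by 86.972° from -2.120° reaches +84.852° without touching 180°.

No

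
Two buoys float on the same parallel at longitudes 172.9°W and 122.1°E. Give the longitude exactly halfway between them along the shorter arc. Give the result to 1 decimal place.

Signed shortest Δλ from -172.9° to +122.1° is -65.0°.
Midpoint longitude = -172.9° + (-65.0°)/2 = -172.9° − 32.5° = -205.4°.
Normalise into (−180°, 180°]: +154.6°.
(The naïve average (-172.9 + +122.1)/2 = -25.4° is on the wrong side of the globe.)

154.6°E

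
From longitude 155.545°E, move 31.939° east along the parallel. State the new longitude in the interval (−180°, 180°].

172.516°W

Start at +155.545°; shift +31.939° → +187.484°.
+187.484° lies outside (−180°, 180°]; subtract 360° → -172.516°.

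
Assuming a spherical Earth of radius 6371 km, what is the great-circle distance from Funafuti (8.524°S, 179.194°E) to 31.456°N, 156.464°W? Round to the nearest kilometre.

Δλ = -156.464 − 179.194 = -335.658°; wrapped into (−180°, 180°]: 24.342°.
Δφ = 31.456 − -8.524 = 39.980°.
a = sin²(Δφ/2) + cos φ₁ · cos φ₂ · sin²(Δλ/2) = 0.154364.
c = 2·atan2(√a, √(1−a)) = 0.80755 rad → d = 6371·c ≈ 5144.89 km.

5145 km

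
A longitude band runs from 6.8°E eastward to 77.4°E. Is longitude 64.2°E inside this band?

Yes

Band width going east from +6.8° to +77.4°: ((77.4 − 6.8) mod 360) = 70.6°.
Offset of +64.2° east of the west edge: ((64.2 − 6.8) mod 360) = 57.4°.
57.4° ≤ 70.6° ⇒ inside.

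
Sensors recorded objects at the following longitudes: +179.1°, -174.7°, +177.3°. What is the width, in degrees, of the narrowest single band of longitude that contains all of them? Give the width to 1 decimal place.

8.0°

Sort the longitudes: -174.7°, +177.3°, +179.1°.
Eastward gaps between consecutive values (wrapping around): 352.0°, 1.8°, 6.2°.
Largest gap = 352.0° ⇒ minimal covering band is its complement: 360° − 352.0° = 8.0°.
Band runs from +177.3° eastward to -174.7°, crossing the antimeridian.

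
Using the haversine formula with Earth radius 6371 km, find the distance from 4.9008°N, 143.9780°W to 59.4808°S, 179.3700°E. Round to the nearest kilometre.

7849 km

Δλ = 179.3700 − -143.9780 = 323.3480°; wrapped into (−180°, 180°]: -36.6520°.
Δφ = -59.4808 − 4.9008 = -64.3816°.
a = sin²(Δφ/2) + cos φ₁ · cos φ₂ · sin²(Δλ/2) = 0.333834.
c = 2·atan2(√a, √(1−a)) = 1.23202 rad → d = 6371·c ≈ 7849.20 km.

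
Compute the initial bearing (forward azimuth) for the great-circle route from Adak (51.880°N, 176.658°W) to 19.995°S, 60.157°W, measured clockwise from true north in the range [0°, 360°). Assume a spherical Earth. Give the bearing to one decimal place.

Δλ = -60.157 − -176.658 = 116.501°.
θ = atan2( sin Δλ · cos φ₂ , cos φ₁ · sin φ₂ − sin φ₁ · cos φ₂ · cos Δλ )
  = atan2(0.84098, 0.11880) = 81.959° → normalised to [0°, 360°): 81.959°.

82.0°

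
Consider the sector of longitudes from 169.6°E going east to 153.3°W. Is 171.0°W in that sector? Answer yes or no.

Yes

Band width going east from +169.6° to -153.3°: ((-153.3 − 169.6) mod 360) = 37.1°.
Offset of -171.0° east of the west edge: ((-171.0 − 169.6) mod 360) = 19.4°.
19.4° ≤ 37.1° ⇒ inside.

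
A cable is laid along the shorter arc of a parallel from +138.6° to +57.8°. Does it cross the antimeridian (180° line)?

Signed shortest Δλ = ((57.8 − 138.6 + 180) mod 360) − 180 = -80.8°.
Going west by 80.8° from +138.6° reaches +57.8° without touching 180°.

No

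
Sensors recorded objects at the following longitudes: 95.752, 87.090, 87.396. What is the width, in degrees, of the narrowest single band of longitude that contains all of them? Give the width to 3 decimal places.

Sort the longitudes: +87.090°, +87.396°, +95.752°.
Eastward gaps between consecutive values (wrapping around): 0.306°, 8.356°, 351.338°.
Largest gap = 351.338° ⇒ minimal covering band is its complement: 360° − 351.338° = 8.662°.
Band runs from +87.090° eastward to +95.752°.

8.662°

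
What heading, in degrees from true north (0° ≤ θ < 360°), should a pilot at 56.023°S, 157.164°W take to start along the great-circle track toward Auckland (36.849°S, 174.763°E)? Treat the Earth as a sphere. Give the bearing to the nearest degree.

304°

Δλ = 174.763 − -157.164 = 331.927°; wrapped into (−180°, 180°]: -28.073°.
θ = atan2( sin Δλ · cos φ₂ , cos φ₁ · sin φ₂ − sin φ₁ · cos φ₂ · cos Δλ )
  = atan2(-0.37658, 0.25037) = -56.382° → normalised to [0°, 360°): 303.618°.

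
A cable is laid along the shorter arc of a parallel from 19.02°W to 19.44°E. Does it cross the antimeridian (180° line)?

No

Signed shortest Δλ = ((19.44 − -19.02 + 180) mod 360) − 180 = 38.46°.
Going east by 38.46° from -19.02° reaches +19.44° without touching 180°.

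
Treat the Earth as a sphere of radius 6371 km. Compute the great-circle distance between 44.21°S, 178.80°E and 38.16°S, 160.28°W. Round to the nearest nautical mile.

1009 nmi

Δλ = -160.28 − 178.80 = -339.08°; wrapped into (−180°, 180°]: 20.92°.
Δφ = -38.16 − -44.21 = 6.05°.
a = sin²(Δφ/2) + cos φ₁ · cos φ₂ · sin²(Δλ/2) = 0.021361.
c = 2·atan2(√a, √(1−a)) = 0.29336 rad → d = 6371·c ≈ 1869.00 km ≈ 1009.18 nmi.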